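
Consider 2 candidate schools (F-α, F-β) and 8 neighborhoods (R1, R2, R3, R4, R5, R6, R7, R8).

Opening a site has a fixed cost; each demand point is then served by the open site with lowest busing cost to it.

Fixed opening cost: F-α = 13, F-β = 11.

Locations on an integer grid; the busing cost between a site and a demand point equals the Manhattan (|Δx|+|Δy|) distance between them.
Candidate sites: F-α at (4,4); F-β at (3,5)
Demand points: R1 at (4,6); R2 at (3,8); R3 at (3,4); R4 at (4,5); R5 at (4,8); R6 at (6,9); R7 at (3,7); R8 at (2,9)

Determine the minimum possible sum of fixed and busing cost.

Open {F-β}: assign each demand point to its cheapest open site.
  R1→F-β 2, R2→F-β 3, R3→F-β 1, R4→F-β 1, R5→F-β 4, R6→F-β 7, R7→F-β 2, R8→F-β 5
  busing cost 25, fixed 11 → total 36.
Compare {F-α}: busing cost 31 + fixed 13 = 44.
Compare {F-α, F-β}: busing cost 25 + fixed 24 = 49.

36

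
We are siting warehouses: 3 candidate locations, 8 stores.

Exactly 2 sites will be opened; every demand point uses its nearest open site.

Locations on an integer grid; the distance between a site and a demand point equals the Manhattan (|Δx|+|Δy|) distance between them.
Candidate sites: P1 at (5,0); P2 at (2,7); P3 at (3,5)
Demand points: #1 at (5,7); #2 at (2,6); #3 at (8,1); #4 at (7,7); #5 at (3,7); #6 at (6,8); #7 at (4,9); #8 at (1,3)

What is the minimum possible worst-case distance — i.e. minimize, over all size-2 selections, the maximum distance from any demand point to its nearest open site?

5

Open {P1, P2}.
  Farthest demand point is #4 at distance 5 (to P2); all others are ≤ 5.
With {P1, P3} the worst case is 6.
With {P2, P3} the worst case is 9.
No size-2 selection achieves below 5.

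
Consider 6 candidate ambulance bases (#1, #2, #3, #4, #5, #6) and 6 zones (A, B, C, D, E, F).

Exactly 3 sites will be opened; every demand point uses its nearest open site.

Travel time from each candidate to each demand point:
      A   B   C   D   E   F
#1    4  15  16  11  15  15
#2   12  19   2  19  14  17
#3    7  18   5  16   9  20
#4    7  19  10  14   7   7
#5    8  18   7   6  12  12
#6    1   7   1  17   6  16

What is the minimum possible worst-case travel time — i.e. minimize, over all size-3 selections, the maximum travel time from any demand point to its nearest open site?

7

Open {#4, #5, #6}.
  Farthest demand point is B at travel time 7 (to #6); all others are ≤ 7.
With {#1, #4, #6} the worst case is 11.
With {#1, #5, #6} the worst case is 12.
No size-3 selection achieves below 7.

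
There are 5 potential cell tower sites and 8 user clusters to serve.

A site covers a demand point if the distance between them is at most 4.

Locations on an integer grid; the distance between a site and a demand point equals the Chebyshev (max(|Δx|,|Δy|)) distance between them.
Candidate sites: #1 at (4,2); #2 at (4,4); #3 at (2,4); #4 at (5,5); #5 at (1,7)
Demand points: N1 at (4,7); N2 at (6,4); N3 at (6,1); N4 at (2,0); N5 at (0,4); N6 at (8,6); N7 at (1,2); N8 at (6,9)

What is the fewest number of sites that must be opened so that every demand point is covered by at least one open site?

2

Coverage sets (demand points within 4 of each site):
  #1: {N2, N3, N4, N5, N6, N7}
  #2: {N1, N2, N3, N4, N5, N6, N7}
  #3: {N1, N2, N3, N4, N5, N7}
  #4: {N1, N2, N3, N6, N7, N8}
  #5: {N1, N5}
No single site covers all 8 demand points.
But {#1, #4} covers everything, so the minimum is 2.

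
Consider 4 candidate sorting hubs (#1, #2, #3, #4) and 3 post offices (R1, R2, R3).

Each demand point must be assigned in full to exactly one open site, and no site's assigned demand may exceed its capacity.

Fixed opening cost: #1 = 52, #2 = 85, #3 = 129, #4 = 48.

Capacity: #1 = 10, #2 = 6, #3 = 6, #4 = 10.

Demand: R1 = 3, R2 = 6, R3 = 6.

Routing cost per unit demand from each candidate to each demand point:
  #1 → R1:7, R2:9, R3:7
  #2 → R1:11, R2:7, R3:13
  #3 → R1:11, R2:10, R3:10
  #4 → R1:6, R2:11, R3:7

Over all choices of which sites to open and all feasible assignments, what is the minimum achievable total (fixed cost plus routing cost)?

Open {#1, #4}; cheapest assignment that respects the capacities:
  #1 (cap 10, load 6): R2 — cost 6×9 = 54
  #4 (cap 10, load 9): R1, R3 — cost 3×6 + 6×7 = 60
  Shipping 114, fixed 100 → total 214.
  Any other capacity-feasible assignment to {#1, #4} ships for at least 114.
Compare {#2, #4}: its best feasible assignment gives total 235.
Compare {#1, #2}: its best feasible assignment gives total 242.
Every other set of open sites that can feasibly serve all demand totals ≥ 235 even under its best assignment. Minimum: 214.

214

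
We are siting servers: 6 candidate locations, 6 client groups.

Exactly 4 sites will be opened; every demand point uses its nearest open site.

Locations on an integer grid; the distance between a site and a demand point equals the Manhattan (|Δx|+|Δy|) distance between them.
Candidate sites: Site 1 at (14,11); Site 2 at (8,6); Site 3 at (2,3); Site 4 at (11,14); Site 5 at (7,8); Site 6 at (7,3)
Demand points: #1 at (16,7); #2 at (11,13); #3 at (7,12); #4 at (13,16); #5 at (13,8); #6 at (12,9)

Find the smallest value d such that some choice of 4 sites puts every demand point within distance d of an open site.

Open {Site 1, Site 2, Site 3, Site 4}.
  Farthest demand point is #1 at distance 6 (to Site 1); all others are ≤ 6.
With {Site 1, Site 2, Site 3, Site 5} the worst case is 6.
With {Site 1, Site 2, Site 4, Site 5} the worst case is 6.
No size-4 selection achieves below 6.

6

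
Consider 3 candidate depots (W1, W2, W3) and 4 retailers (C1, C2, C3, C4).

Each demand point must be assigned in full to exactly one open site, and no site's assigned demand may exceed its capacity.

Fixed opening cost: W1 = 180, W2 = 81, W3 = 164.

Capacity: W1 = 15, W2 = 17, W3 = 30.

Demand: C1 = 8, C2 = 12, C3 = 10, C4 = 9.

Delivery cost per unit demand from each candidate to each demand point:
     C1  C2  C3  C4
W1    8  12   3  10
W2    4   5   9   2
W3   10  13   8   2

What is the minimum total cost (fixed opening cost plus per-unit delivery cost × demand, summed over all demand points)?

Open {W2, W3}; cheapest assignment that respects the capacities:
  W2 (cap 17, load 12): C2 — cost 12×5 = 60
  W3 (cap 30, load 27): C1, C3, C4 — cost 8×10 + 10×8 + 9×2 = 178
  Shipping 238, fixed 245 → total 483.
  Any other capacity-feasible assignment to {W2, W3} ships for at least 238.
Compare {W1, W2, W3}: its best feasible assignment gives total 613.
Compare {W1, W3}: its best feasible assignment gives total 628.
Every other set of open sites that can feasibly serve all demand totals ≥ 613 even under its best assignment. Minimum: 483.

483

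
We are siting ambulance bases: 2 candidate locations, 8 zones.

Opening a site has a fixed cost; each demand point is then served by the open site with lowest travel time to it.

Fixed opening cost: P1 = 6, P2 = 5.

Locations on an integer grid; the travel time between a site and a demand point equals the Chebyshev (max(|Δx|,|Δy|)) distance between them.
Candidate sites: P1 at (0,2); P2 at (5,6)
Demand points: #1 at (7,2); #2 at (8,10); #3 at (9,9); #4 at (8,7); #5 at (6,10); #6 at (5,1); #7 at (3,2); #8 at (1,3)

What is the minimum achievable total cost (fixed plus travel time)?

37

Open {P2}: assign each demand point to its cheapest open site.
  #1→P2 4, #2→P2 4, #3→P2 4, #4→P2 3, #5→P2 4, #6→P2 5, #7→P2 4, #8→P2 4
  travel time 32, fixed 5 → total 37.
Compare {P1, P2}: travel time 28 + fixed 11 = 39.
Compare {P1}: travel time 49 + fixed 6 = 55.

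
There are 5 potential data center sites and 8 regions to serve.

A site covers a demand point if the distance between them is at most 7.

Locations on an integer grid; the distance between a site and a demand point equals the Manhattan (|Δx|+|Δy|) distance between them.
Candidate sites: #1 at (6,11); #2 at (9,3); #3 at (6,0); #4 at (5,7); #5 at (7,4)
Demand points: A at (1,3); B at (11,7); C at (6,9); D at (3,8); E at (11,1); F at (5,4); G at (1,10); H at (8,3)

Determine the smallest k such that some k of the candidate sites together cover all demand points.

2

Coverage sets (demand points within 7 of each site):
  #1: {C, D, G}
  #2: {B, E, F, H}
  #3: {E, F, H}
  #4: {B, C, D, F, G, H}
  #5: {A, B, C, E, F, H}
No single site covers all 8 demand points.
But {#1, #5} covers everything, so the minimum is 2.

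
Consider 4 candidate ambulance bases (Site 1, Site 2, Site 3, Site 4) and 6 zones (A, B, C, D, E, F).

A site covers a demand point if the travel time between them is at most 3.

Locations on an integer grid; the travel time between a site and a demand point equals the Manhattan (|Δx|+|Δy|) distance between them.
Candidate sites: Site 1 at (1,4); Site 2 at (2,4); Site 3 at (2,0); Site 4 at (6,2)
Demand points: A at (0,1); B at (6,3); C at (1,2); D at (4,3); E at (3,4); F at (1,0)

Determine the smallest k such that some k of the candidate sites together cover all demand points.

3

Coverage sets (demand points within 3 of each site):
  Site 1: {C, E}
  Site 2: {C, D, E}
  Site 3: {A, C, F}
  Site 4: {B, D}
No 2 sites suffice: every size-2 union leaves at least one demand point uncovered.
But {Site 1, Site 3, Site 4} covers everything, so the minimum is 3.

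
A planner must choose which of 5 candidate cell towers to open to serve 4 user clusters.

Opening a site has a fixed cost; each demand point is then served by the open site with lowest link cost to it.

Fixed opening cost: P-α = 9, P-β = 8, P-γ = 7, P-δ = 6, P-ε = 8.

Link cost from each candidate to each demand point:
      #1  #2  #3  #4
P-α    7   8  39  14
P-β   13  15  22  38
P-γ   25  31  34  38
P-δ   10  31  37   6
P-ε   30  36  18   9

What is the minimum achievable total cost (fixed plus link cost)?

59

Open {P-α, P-ε}: assign each demand point to its cheapest open site.
  #1→P-α 7, #2→P-α 8, #3→P-ε 18, #4→P-ε 9
  link cost 42, fixed 17 → total 59.
Compare {P-α, P-δ, P-ε}: link cost 39 + fixed 23 = 62.
Compare {P-α, P-β, P-δ}: link cost 43 + fixed 23 = 66.
Compare {P-α, P-γ, P-ε}: link cost 42 + fixed 24 = 66.
All other subsets cost ≥ 62. Minimum total cost: 59.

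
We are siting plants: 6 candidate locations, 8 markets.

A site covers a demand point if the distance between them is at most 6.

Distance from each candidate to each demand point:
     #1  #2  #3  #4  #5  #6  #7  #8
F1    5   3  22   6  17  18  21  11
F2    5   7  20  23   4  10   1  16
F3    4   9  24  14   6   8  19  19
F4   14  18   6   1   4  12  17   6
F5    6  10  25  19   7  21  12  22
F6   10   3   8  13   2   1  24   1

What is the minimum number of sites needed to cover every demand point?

Coverage sets (demand points within 6 of each site):
  F1: {#1, #2, #4}
  F2: {#1, #5, #7}
  F3: {#1, #5}
  F4: {#3, #4, #5, #8}
  F5: {#1}
  F6: {#2, #5, #6, #8}
No 2 sites suffice: every size-2 union leaves at least one demand point uncovered.
But {F2, F4, F6} covers everything, so the minimum is 3.

3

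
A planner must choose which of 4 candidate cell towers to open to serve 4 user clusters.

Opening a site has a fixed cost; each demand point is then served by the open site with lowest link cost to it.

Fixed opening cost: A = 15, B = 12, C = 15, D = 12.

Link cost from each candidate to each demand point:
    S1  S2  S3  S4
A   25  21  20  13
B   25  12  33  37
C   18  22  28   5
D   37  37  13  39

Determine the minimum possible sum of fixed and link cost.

85

Open {C, D}: assign each demand point to its cheapest open site.
  S1→C 18, S2→C 22, S3→D 13, S4→C 5
  link cost 58, fixed 27 → total 85.
Compare {B, C, D}: link cost 48 + fixed 39 = 87.
Compare {C}: link cost 73 + fixed 15 = 88.
Compare {B, C}: link cost 63 + fixed 27 = 90.
All other subsets cost ≥ 87. Minimum total cost: 85.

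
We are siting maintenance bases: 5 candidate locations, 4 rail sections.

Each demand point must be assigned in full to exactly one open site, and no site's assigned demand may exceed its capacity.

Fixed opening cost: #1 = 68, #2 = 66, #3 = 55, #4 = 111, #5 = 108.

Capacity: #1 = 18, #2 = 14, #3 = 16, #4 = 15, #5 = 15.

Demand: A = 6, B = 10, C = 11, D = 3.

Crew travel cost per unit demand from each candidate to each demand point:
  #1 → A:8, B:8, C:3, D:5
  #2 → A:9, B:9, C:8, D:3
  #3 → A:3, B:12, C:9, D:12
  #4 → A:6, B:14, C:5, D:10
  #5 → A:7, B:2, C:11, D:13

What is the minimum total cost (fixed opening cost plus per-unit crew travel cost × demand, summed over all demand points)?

309

Open {#1, #3}; cheapest assignment that respects the capacities:
  #1 (cap 18, load 14): C, D — cost 11×3 + 3×5 = 48
  #3 (cap 16, load 16): A, B — cost 6×3 + 10×12 = 138
  Shipping 186, fixed 123 → total 309.
  Any other capacity-feasible assignment to {#1, #3} ships for at least 186.
Compare {#1, #2}: its best feasible assignment gives total 314.
Compare {#1, #5}: its best feasible assignment gives total 316.
Every other set of open sites that can feasibly serve all demand totals ≥ 314 even under its best assignment. Minimum: 309.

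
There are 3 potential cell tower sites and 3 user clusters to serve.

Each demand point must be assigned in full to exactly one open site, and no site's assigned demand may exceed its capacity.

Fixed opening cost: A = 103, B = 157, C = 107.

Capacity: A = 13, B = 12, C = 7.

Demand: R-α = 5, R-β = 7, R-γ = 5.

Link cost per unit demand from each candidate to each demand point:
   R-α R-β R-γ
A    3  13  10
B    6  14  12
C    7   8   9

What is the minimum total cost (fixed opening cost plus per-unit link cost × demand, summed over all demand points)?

331

Open {A, C}; cheapest assignment that respects the capacities:
  A (cap 13, load 10): R-α, R-γ — cost 5×3 + 5×10 = 65
  C (cap 7, load 7): R-β — cost 7×8 = 56
  Shipping 121, fixed 210 → total 331.
  Any other capacity-feasible assignment to {A, C} ships for at least 121.
Compare {B, C}: its best feasible assignment gives total 410.
Compare {A, B}: its best feasible assignment gives total 423.
Every other set of open sites that can feasibly serve all demand totals ≥ 410 even under its best assignment. Minimum: 331.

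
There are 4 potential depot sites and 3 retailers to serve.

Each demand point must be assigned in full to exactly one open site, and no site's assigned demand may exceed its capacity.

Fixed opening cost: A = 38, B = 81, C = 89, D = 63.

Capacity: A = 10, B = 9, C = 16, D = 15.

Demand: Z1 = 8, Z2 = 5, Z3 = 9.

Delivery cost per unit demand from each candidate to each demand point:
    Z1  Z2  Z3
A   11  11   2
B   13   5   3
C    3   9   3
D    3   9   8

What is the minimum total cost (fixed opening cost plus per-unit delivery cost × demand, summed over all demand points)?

Open {A, D}; cheapest assignment that respects the capacities:
  A (cap 10, load 9): Z3 — cost 9×2 = 18
  D (cap 15, load 13): Z1, Z2 — cost 8×3 + 5×9 = 69
  Shipping 87, fixed 101 → total 188.
  Any other capacity-feasible assignment to {A, D} ships for at least 87.
Compare {A, C}: its best feasible assignment gives total 214.
Compare {B, D}: its best feasible assignment gives total 240.
Every other set of open sites that can feasibly serve all demand totals ≥ 214 even under its best assignment. Minimum: 188.

188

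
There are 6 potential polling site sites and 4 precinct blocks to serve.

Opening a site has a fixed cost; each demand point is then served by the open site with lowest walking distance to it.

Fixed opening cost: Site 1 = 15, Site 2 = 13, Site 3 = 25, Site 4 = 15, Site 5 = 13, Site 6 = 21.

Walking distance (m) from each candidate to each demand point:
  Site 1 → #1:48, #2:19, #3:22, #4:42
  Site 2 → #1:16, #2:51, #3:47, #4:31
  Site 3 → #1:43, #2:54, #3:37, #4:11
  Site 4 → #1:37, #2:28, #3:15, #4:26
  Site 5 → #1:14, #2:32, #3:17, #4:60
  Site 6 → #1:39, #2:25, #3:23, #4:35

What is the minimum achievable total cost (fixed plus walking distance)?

Open {Site 4, Site 5}: assign each demand point to its cheapest open site.
  #1→Site 5 14, #2→Site 4 28, #3→Site 4 15, #4→Site 4 26
  walking distance 83, fixed 28 → total 111.
Compare {Site 3, Site 5}: walking distance 74 + fixed 38 = 112.
Compare {Site 2, Site 4}: walking distance 85 + fixed 28 = 113.
Compare {Site 1, Site 3, Site 5}: walking distance 61 + fixed 53 = 114.
All other subsets cost ≥ 112. Minimum total cost: 111.

111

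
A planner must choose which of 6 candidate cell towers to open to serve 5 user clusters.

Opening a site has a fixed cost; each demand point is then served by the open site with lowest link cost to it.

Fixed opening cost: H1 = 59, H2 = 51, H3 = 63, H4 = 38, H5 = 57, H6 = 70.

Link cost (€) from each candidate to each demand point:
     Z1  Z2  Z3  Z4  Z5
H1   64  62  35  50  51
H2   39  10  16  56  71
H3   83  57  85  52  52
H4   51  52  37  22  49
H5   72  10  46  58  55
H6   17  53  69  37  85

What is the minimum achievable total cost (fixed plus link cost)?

225

Open {H2, H4}: assign each demand point to its cheapest open site.
  Z1→H2 39, Z2→H2 10, Z3→H2 16, Z4→H4 22, Z5→H4 49
  link cost 136, fixed 89 → total 225.
Compare {H2}: link cost 192 + fixed 51 = 243.
Compare {H4}: link cost 211 + fixed 38 = 249.
Compare {H4, H5}: link cost 169 + fixed 95 = 264.
All other subsets cost ≥ 243. Minimum total cost: 225.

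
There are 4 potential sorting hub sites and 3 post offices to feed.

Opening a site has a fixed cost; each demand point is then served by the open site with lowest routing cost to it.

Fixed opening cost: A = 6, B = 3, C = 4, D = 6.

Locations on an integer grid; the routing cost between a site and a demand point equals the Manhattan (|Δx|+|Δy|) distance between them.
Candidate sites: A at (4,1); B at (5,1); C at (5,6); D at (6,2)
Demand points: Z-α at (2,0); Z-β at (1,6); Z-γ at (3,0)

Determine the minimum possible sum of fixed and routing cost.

Open {B, C}: assign each demand point to its cheapest open site.
  Z-α→B 4, Z-β→C 4, Z-γ→B 3
  routing cost 11, fixed 7 → total 18.
Compare {A}: routing cost 13 + fixed 6 = 19.
Compare {B}: routing cost 16 + fixed 3 = 19.
Compare {A, C}: routing cost 9 + fixed 10 = 19.
All other subsets cost ≥ 19. Minimum total cost: 18.

18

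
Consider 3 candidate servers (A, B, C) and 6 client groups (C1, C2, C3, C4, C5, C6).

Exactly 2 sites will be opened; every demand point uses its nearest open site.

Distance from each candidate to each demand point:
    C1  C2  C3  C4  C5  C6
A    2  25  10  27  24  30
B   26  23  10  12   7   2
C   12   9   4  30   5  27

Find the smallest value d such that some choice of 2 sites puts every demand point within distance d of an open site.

Open {B, C}.
  Farthest demand point is C1 at distance 12 (to C); all others are ≤ 12.
With {A, B} the worst case is 23.
With {A, C} the worst case is 27.
No size-2 selection achieves below 12.

12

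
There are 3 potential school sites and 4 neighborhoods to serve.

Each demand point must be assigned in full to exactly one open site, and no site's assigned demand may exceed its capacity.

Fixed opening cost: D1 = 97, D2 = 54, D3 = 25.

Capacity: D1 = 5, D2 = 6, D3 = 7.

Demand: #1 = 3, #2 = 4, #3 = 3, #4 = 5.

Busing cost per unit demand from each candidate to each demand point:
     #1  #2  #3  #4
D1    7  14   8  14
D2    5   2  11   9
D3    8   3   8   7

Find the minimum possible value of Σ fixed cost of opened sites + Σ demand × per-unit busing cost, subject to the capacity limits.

278

Open {D1, D2, D3}; cheapest assignment that respects the capacities:
  D1 (cap 5, load 3): #1 — cost 3×7 = 21
  D2 (cap 6, load 5): #4 — cost 5×9 = 45
  D3 (cap 7, load 7): #2, #3 — cost 4×3 + 3×8 = 36
  Shipping 102, fixed 176 → total 278.
  Any other capacity-feasible assignment to {D1, D2, D3} ships for at least 102.
Total demand is 15 and no other set of sites has combined capacity ≥ 15, so {D1, D2, D3} is the only feasible choice of open sites. Minimum: 278.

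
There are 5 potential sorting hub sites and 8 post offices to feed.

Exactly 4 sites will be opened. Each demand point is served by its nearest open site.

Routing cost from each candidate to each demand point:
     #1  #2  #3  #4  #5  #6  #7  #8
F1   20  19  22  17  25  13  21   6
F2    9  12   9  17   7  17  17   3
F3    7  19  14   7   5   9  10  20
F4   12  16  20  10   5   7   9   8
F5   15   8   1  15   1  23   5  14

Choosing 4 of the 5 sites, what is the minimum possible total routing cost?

39

Open {F2, F3, F4, F5}.
  #1→F3 7, #2→F5 8, #3→F5 1, #4→F3 7, #5→F5 1, #6→F4 7, #7→F5 5, #8→F2 3  ⇒ total 39.
Compare {F1, F2, F3, F5}: total 41.
Compare {F1, F3, F4, F5}: total 42.
No size-4 selection does better; minimum is 39.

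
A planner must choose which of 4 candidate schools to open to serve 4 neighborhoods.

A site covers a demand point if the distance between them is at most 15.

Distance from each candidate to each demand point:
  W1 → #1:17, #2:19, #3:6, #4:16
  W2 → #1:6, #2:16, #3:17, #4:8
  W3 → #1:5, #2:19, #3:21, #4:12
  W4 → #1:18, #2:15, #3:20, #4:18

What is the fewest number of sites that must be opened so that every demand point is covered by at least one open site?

Coverage sets (demand points within 15 of each site):
  W1: {#3}
  W2: {#1, #4}
  W3: {#1, #4}
  W4: {#2}
No 2 sites suffice: every size-2 union leaves at least one demand point uncovered.
But {W1, W2, W4} covers everything, so the minimum is 3.

3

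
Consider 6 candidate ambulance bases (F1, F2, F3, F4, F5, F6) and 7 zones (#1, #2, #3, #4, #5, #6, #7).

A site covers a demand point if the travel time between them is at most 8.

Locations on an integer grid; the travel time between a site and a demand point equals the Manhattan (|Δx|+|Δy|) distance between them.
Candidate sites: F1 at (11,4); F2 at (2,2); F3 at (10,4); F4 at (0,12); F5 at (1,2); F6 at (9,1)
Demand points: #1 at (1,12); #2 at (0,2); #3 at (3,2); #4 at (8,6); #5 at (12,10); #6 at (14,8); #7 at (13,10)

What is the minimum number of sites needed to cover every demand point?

Coverage sets (demand points within 8 of each site):
  F1: {#4, #5, #6, #7}
  F2: {#2, #3}
  F3: {#4, #5, #6}
  F4: {#1}
  F5: {#2, #3}
  F6: {#3, #4}
No 2 sites suffice: every size-2 union leaves at least one demand point uncovered.
But {F1, F2, F4} covers everything, so the minimum is 3.

3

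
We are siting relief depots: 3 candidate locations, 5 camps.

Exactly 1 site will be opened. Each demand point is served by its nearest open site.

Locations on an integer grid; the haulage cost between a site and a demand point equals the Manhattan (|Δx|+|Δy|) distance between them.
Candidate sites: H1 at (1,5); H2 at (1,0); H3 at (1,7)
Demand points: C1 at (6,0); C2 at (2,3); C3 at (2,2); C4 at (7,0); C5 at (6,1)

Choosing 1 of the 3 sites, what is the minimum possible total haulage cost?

Open {H2}.
  C1→H2 5, C2→H2 4, C3→H2 3, C4→H2 6, C5→H2 6  ⇒ total 24.
Compare {H1}: total 37.
Compare {H3}: total 47.

24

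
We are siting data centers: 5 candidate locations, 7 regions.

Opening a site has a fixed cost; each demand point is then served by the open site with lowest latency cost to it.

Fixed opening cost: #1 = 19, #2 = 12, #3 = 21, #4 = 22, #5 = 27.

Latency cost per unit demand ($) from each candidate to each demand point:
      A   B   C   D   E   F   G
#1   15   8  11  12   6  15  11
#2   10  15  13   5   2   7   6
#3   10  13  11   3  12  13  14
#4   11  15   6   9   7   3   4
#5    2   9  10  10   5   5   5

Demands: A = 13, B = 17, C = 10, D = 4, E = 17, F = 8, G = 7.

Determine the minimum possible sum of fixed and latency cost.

406

Open {#2, #4, #5}: assign each demand point to its cheapest open site.
  A→#5 13×2=26, B→#5 17×9=153, C→#4 10×6=60, D→#2 4×5=20, E→#2 17×2=34, F→#4 8×3=24, G→#4 7×4=28
  latency cost 345, fixed 61 → total 406.
Compare {#1, #2, #4, #5}: latency cost 328 + fixed 80 = 408.
Compare {#2, #3, #4, #5}: latency cost 337 + fixed 82 = 419.
Compare {#1, #2, #3, #4, #5}: latency cost 320 + fixed 101 = 421.
All other subsets cost ≥ 408. Minimum total cost: 406.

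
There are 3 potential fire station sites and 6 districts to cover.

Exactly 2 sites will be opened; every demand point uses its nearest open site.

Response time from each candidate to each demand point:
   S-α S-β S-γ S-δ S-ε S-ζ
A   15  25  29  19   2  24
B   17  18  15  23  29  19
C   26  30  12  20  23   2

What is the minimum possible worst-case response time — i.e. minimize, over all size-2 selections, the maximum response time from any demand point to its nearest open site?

Open {A, B}.
  Farthest demand point is S-δ at response time 19 (to A); all others are ≤ 19.
With {B, C} the worst case is 23.
With {A, C} the worst case is 25.
No size-2 selection achieves below 19.

19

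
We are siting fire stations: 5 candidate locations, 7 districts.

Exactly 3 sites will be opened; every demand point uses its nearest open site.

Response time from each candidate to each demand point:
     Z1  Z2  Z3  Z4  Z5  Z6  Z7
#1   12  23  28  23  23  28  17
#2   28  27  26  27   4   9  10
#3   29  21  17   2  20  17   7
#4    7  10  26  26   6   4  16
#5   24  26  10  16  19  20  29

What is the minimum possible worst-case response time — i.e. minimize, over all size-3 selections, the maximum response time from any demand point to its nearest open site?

10

Open {#3, #4, #5}.
  Farthest demand point is Z2 at response time 10 (to #4); all others are ≤ 10.
With {#1, #4, #5} the worst case is 16.
With {#2, #4, #5} the worst case is 16.
No size-3 selection achieves below 10.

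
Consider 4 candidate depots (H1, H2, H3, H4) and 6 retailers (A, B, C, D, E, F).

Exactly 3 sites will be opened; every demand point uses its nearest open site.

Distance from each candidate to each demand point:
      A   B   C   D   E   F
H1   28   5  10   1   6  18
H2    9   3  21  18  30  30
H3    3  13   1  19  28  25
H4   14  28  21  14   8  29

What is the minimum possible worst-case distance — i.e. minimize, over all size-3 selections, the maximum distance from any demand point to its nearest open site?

18

Open {H1, H2, H3}.
  Farthest demand point is F at distance 18 (to H1); all others are ≤ 18.
With {H1, H2, H4} the worst case is 18.
With {H1, H3, H4} the worst case is 18.
No size-3 selection achieves below 18.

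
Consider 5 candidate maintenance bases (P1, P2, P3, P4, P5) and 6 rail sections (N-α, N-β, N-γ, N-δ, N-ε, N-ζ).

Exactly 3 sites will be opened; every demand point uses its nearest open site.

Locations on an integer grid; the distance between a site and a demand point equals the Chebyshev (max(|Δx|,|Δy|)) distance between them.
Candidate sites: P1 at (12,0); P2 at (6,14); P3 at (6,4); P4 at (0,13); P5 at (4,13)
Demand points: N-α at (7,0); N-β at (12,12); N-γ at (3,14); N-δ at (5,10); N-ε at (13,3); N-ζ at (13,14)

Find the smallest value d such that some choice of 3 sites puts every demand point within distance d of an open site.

7

Open {P1, P2, P3}.
  Farthest demand point is N-ζ at distance 7 (to P2); all others are ≤ 7.
With {P1, P2, P4} the worst case is 7.
With {P1, P2, P5} the worst case is 7.
No size-3 selection achieves below 7.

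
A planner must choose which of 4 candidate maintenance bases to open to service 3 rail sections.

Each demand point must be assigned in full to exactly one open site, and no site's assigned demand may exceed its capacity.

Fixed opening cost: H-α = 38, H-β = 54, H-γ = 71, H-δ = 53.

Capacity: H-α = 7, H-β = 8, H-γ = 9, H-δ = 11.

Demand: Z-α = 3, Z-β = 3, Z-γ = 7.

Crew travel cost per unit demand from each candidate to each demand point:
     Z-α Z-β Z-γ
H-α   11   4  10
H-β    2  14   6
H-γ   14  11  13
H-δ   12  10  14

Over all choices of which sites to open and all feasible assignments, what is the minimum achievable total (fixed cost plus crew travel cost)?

179

Open {H-α, H-β}; cheapest assignment that respects the capacities:
  H-α (cap 7, load 6): Z-α, Z-β — cost 3×11 + 3×4 = 45
  H-β (cap 8, load 7): Z-γ — cost 7×6 = 42
  Shipping 87, fixed 92 → total 179.
  Any other capacity-feasible assignment to {H-α, H-β} ships for at least 87.
Compare {H-β, H-δ}: its best feasible assignment gives total 215.
Compare {H-α, H-δ}: its best feasible assignment gives total 227.
Every other set of open sites that can feasibly serve all demand totals ≥ 215 even under its best assignment. Minimum: 179.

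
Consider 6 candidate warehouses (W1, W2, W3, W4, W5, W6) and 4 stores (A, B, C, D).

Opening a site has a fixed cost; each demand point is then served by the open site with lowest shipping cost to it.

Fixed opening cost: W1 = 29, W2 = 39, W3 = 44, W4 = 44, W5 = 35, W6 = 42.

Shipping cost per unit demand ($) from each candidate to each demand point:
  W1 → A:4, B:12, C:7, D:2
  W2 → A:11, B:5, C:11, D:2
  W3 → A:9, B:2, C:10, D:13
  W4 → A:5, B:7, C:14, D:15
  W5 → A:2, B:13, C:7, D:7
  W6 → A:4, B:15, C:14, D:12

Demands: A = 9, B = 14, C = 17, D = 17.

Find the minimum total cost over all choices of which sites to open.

Open {W1, W3}: assign each demand point to its cheapest open site.
  A→W1 9×4=36, B→W3 14×2=28, C→W1 17×7=119, D→W1 17×2=34
  shipping cost 217, fixed 73 → total 290.
Compare {W1, W3, W5}: shipping cost 199 + fixed 108 = 307.
Compare {W2, W5}: shipping cost 241 + fixed 74 = 315.
Compare {W2, W3, W5}: shipping cost 199 + fixed 118 = 317.
All other subsets cost ≥ 307. Minimum total cost: 290.

290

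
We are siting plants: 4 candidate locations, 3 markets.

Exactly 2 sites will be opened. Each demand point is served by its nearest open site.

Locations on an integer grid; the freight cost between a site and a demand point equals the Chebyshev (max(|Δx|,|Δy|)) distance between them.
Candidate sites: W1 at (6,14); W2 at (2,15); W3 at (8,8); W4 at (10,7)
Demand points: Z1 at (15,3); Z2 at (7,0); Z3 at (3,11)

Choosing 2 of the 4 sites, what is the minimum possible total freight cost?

15

Open {W1, W4}.
  Z1→W4 5, Z2→W4 7, Z3→W1 3  ⇒ total 15.
Compare {W2, W4}: total 16.
Compare {W3, W4}: total 17.
No size-2 selection does better; minimum is 15.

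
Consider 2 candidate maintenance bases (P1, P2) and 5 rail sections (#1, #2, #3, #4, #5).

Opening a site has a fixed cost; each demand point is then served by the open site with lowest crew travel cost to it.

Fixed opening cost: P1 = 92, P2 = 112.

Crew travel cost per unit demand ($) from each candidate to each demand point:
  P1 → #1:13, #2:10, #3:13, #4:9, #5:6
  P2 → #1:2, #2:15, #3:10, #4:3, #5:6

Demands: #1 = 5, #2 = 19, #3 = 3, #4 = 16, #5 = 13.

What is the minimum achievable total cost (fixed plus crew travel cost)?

Open {P1, P2}: assign each demand point to its cheapest open site.
  #1→P2 5×2=10, #2→P1 19×10=190, #3→P2 3×10=30, #4→P2 16×3=48, #5→P1 13×6=78
  crew travel cost 356, fixed 204 → total 560.
Compare {P2}: crew travel cost 451 + fixed 112 = 563.
Compare {P1}: crew travel cost 516 + fixed 92 = 608.

560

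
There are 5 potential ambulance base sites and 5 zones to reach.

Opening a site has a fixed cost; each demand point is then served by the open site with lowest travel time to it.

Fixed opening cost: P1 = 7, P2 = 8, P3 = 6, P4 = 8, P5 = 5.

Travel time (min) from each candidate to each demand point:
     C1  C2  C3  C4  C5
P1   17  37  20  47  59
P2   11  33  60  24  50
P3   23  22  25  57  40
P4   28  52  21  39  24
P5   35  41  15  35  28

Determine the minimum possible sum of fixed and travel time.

119

Open {P2, P3, P5}: assign each demand point to its cheapest open site.
  C1→P2 11, C2→P3 22, C3→P5 15, C4→P2 24, C5→P5 28
  travel time 100, fixed 19 → total 119.
Compare {P2, P3, P4, P5}: travel time 96 + fixed 27 = 123.
Compare {P2, P5}: travel time 111 + fixed 13 = 124.
Compare {P2, P3, P4}: travel time 102 + fixed 22 = 124.
All other subsets cost ≥ 123. Minimum total cost: 119.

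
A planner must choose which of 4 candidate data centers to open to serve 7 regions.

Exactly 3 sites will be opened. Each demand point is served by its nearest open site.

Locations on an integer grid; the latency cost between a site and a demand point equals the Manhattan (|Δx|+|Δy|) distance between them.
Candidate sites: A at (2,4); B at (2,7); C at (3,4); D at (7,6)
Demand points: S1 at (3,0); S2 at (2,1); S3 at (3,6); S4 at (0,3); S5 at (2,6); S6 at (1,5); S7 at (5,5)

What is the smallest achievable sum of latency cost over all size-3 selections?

18

Open {A, B, C}.
  S1→C 4, S2→A 3, S3→B 2, S4→A 3, S5→B 1, S6→A 2, S7→C 3  ⇒ total 18.
Compare {A, B, D}: total 19.
Compare {A, C, D}: total 19.
No size-3 selection does better; minimum is 18.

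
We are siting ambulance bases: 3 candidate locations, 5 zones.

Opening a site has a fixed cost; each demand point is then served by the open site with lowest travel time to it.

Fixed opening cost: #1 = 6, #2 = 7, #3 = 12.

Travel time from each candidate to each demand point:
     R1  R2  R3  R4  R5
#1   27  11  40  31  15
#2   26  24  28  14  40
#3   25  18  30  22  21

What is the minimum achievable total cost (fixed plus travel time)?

Open {#1, #2}: assign each demand point to its cheapest open site.
  R1→#2 26, R2→#1 11, R3→#2 28, R4→#2 14, R5→#1 15
  travel time 94, fixed 13 → total 107.
Compare {#1, #2, #3}: travel time 93 + fixed 25 = 118.
Compare {#1, #3}: travel time 103 + fixed 18 = 121.
Compare {#2, #3}: travel time 106 + fixed 19 = 125.
All other subsets cost ≥ 118. Minimum total cost: 107.

107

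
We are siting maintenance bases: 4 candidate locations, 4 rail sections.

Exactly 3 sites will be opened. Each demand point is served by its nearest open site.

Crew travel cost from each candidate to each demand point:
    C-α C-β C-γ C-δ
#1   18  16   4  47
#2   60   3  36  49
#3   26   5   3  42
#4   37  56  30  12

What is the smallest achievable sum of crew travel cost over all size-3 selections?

37

Open {#1, #2, #4}.
  C-α→#1 18, C-β→#2 3, C-γ→#1 4, C-δ→#4 12  ⇒ total 37.
Compare {#1, #3, #4}: total 38.
Compare {#2, #3, #4}: total 44.
No size-3 selection does better; minimum is 37.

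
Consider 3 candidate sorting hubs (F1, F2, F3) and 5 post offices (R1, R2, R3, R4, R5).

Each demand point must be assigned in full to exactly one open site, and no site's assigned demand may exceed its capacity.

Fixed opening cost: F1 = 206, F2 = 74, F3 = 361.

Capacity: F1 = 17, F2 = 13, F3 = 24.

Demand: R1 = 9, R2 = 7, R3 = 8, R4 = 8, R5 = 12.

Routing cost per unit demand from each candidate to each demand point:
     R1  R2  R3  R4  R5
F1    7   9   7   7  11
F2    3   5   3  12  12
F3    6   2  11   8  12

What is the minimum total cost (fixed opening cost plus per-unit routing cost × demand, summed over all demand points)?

929

Open {F1, F2, F3}; cheapest assignment that respects the capacities:
  F1 (cap 17, load 12): R5 — cost 12×11 = 132
  F2 (cap 13, load 8): R3 — cost 8×3 = 24
  F3 (cap 24, load 24): R1, R2, R4 — cost 9×6 + 7×2 + 8×8 = 132
  Shipping 288, fixed 641 → total 929.
  Any other capacity-feasible assignment to {F1, F2, F3} ships for at least 288.
Total demand is 44 and no other set of sites has combined capacity ≥ 44, so {F1, F2, F3} is the only feasible choice of open sites. Minimum: 929.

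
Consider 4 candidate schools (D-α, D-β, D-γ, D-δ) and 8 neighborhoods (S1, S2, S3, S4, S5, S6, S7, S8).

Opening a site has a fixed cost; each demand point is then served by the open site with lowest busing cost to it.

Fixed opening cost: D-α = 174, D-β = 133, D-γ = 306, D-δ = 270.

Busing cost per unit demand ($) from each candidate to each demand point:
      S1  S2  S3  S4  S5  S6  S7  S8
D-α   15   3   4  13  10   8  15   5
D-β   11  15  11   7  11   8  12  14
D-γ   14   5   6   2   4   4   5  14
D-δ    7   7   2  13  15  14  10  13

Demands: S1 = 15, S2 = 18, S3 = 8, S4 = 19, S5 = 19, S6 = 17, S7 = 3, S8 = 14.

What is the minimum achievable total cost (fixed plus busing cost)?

Open {D-α, D-γ}: assign each demand point to its cheapest open site.
  S1→D-γ 15×14=210, S2→D-α 18×3=54, S3→D-α 8×4=32, S4→D-γ 19×2=38, S5→D-γ 19×4=76, S6→D-γ 17×4=68, S7→D-γ 3×5=15, S8→D-α 14×5=70
  busing cost 563, fixed 480 → total 1043.
Compare {D-γ}: busing cost 741 + fixed 306 = 1047.
Compare {D-α, D-β}: busing cost 816 + fixed 307 = 1123.
Compare {D-α, D-β, D-γ}: busing cost 518 + fixed 613 = 1131.
All other subsets cost ≥ 1047. Minimum total cost: 1043.

1043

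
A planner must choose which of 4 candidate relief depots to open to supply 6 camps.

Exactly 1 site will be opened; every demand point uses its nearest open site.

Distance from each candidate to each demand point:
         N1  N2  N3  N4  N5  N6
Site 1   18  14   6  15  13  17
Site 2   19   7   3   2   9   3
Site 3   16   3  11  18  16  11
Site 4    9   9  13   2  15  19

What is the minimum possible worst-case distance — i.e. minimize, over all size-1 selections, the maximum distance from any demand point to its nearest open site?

Open {Site 1}.
  Farthest demand point is N1 at distance 18 (to Site 1); all others are ≤ 18.
With {Site 3} the worst case is 18.
With {Site 2} the worst case is 19.
No size-1 selection achieves below 18.

18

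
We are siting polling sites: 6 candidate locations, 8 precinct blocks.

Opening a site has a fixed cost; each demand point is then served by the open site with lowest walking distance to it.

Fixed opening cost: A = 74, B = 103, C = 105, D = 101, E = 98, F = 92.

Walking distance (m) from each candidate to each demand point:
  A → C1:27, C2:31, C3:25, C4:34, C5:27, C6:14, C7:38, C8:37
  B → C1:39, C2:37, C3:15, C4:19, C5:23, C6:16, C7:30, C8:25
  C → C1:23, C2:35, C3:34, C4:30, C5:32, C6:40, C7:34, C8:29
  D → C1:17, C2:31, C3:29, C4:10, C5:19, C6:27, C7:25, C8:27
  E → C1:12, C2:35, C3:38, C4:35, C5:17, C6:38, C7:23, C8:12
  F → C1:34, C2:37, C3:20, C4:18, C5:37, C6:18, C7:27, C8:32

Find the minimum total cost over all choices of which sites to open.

Open {D}: assign each demand point to its cheapest open site.
  C1→D 17, C2→D 31, C3→D 29, C4→D 10, C5→D 19, C6→D 27, C7→D 25, C8→D 27
  walking distance 185, fixed 101 → total 286.
Compare {A}: walking distance 233 + fixed 74 = 307.
Compare {B}: walking distance 204 + fixed 103 = 307.
Compare {E}: walking distance 210 + fixed 98 = 308.
All other subsets cost ≥ 307. Minimum total cost: 286.

286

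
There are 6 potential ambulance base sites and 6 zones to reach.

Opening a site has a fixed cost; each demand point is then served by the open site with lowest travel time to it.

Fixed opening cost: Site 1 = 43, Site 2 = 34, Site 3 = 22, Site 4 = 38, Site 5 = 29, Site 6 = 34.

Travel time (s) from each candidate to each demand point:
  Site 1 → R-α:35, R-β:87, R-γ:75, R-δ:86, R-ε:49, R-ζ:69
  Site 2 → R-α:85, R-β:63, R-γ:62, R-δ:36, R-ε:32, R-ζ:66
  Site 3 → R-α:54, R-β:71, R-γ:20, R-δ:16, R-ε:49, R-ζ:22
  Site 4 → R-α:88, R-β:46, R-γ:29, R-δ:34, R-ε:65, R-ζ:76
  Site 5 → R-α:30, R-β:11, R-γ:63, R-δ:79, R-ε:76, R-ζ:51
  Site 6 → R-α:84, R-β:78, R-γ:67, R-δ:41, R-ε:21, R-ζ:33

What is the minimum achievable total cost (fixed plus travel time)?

Open {Site 3, Site 5}: assign each demand point to its cheapest open site.
  R-α→Site 5 30, R-β→Site 5 11, R-γ→Site 3 20, R-δ→Site 3 16, R-ε→Site 3 49, R-ζ→Site 3 22
  travel time 148, fixed 51 → total 199.
Compare {Site 3, Site 5, Site 6}: travel time 120 + fixed 85 = 205.
Compare {Site 2, Site 3, Site 5}: travel time 131 + fixed 85 = 216.
Compare {Site 3, Site 4, Site 5}: travel time 148 + fixed 89 = 237.
All other subsets cost ≥ 205. Minimum total cost: 199.

199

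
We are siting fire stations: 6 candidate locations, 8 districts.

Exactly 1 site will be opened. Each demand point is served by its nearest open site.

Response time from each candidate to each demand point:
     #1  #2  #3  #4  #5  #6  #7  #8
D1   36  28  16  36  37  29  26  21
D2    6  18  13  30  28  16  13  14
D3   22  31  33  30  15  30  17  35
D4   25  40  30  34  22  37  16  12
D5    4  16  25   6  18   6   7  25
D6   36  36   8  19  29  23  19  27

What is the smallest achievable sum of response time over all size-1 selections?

107

Open {D5}.
  #1→D5 4, #2→D5 16, #3→D5 25, #4→D5 6, #5→D5 18, #6→D5 6, #7→D5 7, #8→D5 25  ⇒ total 107.
Compare {D2}: total 138.
Compare {D6}: total 197.
No size-1 selection does better; minimum is 107.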